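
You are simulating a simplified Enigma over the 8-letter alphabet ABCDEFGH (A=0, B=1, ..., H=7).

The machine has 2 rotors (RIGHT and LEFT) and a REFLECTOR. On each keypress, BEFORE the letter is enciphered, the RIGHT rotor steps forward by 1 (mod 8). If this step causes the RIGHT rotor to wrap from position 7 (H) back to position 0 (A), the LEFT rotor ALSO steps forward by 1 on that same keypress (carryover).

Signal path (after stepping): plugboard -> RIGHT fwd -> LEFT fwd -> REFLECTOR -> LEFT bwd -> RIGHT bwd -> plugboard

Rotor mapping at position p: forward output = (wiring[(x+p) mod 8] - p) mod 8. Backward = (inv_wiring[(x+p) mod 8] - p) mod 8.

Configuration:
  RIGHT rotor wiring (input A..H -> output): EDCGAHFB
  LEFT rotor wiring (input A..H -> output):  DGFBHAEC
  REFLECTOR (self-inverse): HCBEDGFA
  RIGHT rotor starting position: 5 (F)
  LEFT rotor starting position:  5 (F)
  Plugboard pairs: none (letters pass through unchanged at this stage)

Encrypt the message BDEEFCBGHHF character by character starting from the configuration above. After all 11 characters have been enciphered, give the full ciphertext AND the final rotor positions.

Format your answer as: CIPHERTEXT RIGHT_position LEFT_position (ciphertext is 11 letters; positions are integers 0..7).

Char 1 ('B'): step: R->6, L=5; B->plug->B->R->D->L->G->refl->F->L'->C->R'->G->plug->G
Char 2 ('D'): step: R->7, L=5; D->plug->D->R->D->L->G->refl->F->L'->C->R'->A->plug->A
Char 3 ('E'): step: R->0, L->6 (L advanced); E->plug->E->R->A->L->G->refl->F->L'->C->R'->C->plug->C
Char 4 ('E'): step: R->1, L=6; E->plug->E->R->G->L->B->refl->C->L'->H->R'->D->plug->D
Char 5 ('F'): step: R->2, L=6; F->plug->F->R->H->L->C->refl->B->L'->G->R'->C->plug->C
Char 6 ('C'): step: R->3, L=6; C->plug->C->R->E->L->H->refl->A->L'->D->R'->A->plug->A
Char 7 ('B'): step: R->4, L=6; B->plug->B->R->D->L->A->refl->H->L'->E->R'->A->plug->A
Char 8 ('G'): step: R->5, L=6; G->plug->G->R->B->L->E->refl->D->L'->F->R'->F->plug->F
Char 9 ('H'): step: R->6, L=6; H->plug->H->R->B->L->E->refl->D->L'->F->R'->D->plug->D
Char 10 ('H'): step: R->7, L=6; H->plug->H->R->G->L->B->refl->C->L'->H->R'->E->plug->E
Char 11 ('F'): step: R->0, L->7 (L advanced); F->plug->F->R->H->L->F->refl->G->L'->D->R'->B->plug->B
Final: ciphertext=GACDCAAFDEB, RIGHT=0, LEFT=7

Answer: GACDCAAFDEB 0 7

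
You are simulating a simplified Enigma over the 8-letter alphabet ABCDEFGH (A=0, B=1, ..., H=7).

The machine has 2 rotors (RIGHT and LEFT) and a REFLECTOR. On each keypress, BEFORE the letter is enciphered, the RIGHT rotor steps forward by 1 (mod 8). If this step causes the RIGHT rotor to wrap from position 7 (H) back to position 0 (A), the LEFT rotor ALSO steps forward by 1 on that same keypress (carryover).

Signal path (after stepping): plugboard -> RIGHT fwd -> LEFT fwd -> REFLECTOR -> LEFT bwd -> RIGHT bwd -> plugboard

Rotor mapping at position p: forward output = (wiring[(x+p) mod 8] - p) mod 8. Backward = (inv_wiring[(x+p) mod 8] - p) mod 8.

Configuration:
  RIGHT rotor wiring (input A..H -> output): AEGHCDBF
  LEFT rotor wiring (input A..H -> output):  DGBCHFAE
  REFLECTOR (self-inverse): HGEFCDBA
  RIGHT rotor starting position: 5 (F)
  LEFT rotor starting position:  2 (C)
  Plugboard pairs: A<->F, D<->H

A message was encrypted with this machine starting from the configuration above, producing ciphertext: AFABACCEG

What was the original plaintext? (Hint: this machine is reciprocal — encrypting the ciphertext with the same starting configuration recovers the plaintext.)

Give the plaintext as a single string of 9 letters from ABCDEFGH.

Char 1 ('A'): step: R->6, L=2; A->plug->F->R->B->L->A->refl->H->L'->A->R'->E->plug->E
Char 2 ('F'): step: R->7, L=2; F->plug->A->R->G->L->B->refl->G->L'->E->R'->G->plug->G
Char 3 ('A'): step: R->0, L->3 (L advanced); A->plug->F->R->D->L->F->refl->D->L'->G->R'->C->plug->C
Char 4 ('B'): step: R->1, L=3; B->plug->B->R->F->L->A->refl->H->L'->A->R'->F->plug->A
Char 5 ('A'): step: R->2, L=3; A->plug->F->R->D->L->F->refl->D->L'->G->R'->G->plug->G
Char 6 ('C'): step: R->3, L=3; C->plug->C->R->A->L->H->refl->A->L'->F->R'->F->plug->A
Char 7 ('C'): step: R->4, L=3; C->plug->C->R->F->L->A->refl->H->L'->A->R'->F->plug->A
Char 8 ('E'): step: R->5, L=3; E->plug->E->R->H->L->G->refl->B->L'->E->R'->B->plug->B
Char 9 ('G'): step: R->6, L=3; G->plug->G->R->E->L->B->refl->G->L'->H->R'->B->plug->B

Answer: EGCAGAABB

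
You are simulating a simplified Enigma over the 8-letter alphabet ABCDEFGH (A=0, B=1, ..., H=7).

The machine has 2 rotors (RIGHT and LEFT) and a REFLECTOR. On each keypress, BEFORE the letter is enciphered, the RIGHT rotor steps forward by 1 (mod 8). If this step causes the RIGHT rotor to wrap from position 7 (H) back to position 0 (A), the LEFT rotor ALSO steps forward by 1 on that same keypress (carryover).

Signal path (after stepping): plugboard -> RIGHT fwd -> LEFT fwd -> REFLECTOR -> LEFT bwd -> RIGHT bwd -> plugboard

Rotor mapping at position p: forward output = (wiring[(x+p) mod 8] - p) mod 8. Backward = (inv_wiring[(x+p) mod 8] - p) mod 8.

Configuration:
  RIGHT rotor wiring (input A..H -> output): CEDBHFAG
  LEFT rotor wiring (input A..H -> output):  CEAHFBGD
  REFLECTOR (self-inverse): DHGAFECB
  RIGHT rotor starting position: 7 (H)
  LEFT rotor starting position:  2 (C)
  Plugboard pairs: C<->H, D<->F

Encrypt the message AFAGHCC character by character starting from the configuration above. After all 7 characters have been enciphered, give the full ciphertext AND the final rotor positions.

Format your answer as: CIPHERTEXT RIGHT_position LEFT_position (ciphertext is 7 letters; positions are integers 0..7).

Char 1 ('A'): step: R->0, L->3 (L advanced); A->plug->A->R->C->L->G->refl->C->L'->B->R'->D->plug->F
Char 2 ('F'): step: R->1, L=3; F->plug->D->R->G->L->B->refl->H->L'->F->R'->G->plug->G
Char 3 ('A'): step: R->2, L=3; A->plug->A->R->B->L->C->refl->G->L'->C->R'->H->plug->C
Char 4 ('G'): step: R->3, L=3; G->plug->G->R->B->L->C->refl->G->L'->C->R'->C->plug->H
Char 5 ('H'): step: R->4, L=3; H->plug->C->R->E->L->A->refl->D->L'->D->R'->A->plug->A
Char 6 ('C'): step: R->5, L=3; C->plug->H->R->C->L->G->refl->C->L'->B->R'->C->plug->H
Char 7 ('C'): step: R->6, L=3; C->plug->H->R->H->L->F->refl->E->L'->A->R'->B->plug->B
Final: ciphertext=FGCHAHB, RIGHT=6, LEFT=3

Answer: FGCHAHB 6 3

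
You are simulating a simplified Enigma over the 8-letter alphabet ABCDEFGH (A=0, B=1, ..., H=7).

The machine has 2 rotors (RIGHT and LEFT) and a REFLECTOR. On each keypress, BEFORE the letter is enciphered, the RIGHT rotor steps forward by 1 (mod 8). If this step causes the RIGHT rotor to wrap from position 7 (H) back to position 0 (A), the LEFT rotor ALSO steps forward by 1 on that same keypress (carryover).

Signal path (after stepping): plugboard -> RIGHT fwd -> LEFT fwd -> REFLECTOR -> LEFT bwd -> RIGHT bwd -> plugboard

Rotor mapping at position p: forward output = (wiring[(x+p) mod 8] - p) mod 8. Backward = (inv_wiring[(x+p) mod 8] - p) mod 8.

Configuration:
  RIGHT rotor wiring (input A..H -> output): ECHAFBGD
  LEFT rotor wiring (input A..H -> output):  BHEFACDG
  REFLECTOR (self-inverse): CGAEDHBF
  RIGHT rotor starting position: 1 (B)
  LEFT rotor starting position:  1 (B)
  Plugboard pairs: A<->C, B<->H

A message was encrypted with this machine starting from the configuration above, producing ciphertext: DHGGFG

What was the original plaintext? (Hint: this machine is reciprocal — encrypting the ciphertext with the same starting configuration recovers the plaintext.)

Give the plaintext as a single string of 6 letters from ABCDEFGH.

Char 1 ('D'): step: R->2, L=1; D->plug->D->R->H->L->A->refl->C->L'->F->R'->A->plug->C
Char 2 ('H'): step: R->3, L=1; H->plug->B->R->C->L->E->refl->D->L'->B->R'->F->plug->F
Char 3 ('G'): step: R->4, L=1; G->plug->G->R->D->L->H->refl->F->L'->G->R'->F->plug->F
Char 4 ('G'): step: R->5, L=1; G->plug->G->R->D->L->H->refl->F->L'->G->R'->C->plug->A
Char 5 ('F'): step: R->6, L=1; F->plug->F->R->C->L->E->refl->D->L'->B->R'->E->plug->E
Char 6 ('G'): step: R->7, L=1; G->plug->G->R->C->L->E->refl->D->L'->B->R'->E->plug->E

Answer: CFFAEE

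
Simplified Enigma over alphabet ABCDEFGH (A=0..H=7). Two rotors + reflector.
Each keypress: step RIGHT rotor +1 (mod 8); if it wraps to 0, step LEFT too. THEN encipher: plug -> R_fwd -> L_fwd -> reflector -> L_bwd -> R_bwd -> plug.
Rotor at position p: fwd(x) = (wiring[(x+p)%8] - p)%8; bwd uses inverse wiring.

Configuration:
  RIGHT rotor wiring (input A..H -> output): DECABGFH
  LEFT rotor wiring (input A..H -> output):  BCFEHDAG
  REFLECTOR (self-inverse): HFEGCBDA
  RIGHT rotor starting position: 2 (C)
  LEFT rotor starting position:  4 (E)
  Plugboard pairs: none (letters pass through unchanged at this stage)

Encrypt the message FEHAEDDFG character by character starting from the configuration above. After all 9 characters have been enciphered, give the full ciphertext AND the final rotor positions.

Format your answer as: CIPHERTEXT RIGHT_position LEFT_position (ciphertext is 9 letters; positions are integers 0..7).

Char 1 ('F'): step: R->3, L=4; F->plug->F->R->A->L->D->refl->G->L'->F->R'->A->plug->A
Char 2 ('E'): step: R->4, L=4; E->plug->E->R->H->L->A->refl->H->L'->B->R'->C->plug->C
Char 3 ('H'): step: R->5, L=4; H->plug->H->R->E->L->F->refl->B->L'->G->R'->D->plug->D
Char 4 ('A'): step: R->6, L=4; A->plug->A->R->H->L->A->refl->H->L'->B->R'->B->plug->B
Char 5 ('E'): step: R->7, L=4; E->plug->E->R->B->L->H->refl->A->L'->H->R'->G->plug->G
Char 6 ('D'): step: R->0, L->5 (L advanced); D->plug->D->R->A->L->G->refl->D->L'->B->R'->E->plug->E
Char 7 ('D'): step: R->1, L=5; D->plug->D->R->A->L->G->refl->D->L'->B->R'->B->plug->B
Char 8 ('F'): step: R->2, L=5; F->plug->F->R->F->L->A->refl->H->L'->G->R'->B->plug->B
Char 9 ('G'): step: R->3, L=5; G->plug->G->R->B->L->D->refl->G->L'->A->R'->F->plug->F
Final: ciphertext=ACDBGEBBF, RIGHT=3, LEFT=5

Answer: ACDBGEBBF 3 5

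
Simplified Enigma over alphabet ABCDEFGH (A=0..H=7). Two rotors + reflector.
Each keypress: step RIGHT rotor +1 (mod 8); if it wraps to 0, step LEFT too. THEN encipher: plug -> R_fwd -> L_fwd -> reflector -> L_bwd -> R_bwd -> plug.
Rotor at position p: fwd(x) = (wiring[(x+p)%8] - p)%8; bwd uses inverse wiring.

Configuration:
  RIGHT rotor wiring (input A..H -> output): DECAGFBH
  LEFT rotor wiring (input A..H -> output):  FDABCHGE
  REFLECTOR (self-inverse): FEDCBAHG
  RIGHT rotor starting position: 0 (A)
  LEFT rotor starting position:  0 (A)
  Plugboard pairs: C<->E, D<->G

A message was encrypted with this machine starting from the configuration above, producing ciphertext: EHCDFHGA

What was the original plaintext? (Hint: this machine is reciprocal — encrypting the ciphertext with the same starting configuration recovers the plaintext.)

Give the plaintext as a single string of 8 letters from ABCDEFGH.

Answer: AADEGAFH

Derivation:
Char 1 ('E'): step: R->1, L=0; E->plug->C->R->H->L->E->refl->B->L'->D->R'->A->plug->A
Char 2 ('H'): step: R->2, L=0; H->plug->H->R->C->L->A->refl->F->L'->A->R'->A->plug->A
Char 3 ('C'): step: R->3, L=0; C->plug->E->R->E->L->C->refl->D->L'->B->R'->G->plug->D
Char 4 ('D'): step: R->4, L=0; D->plug->G->R->G->L->G->refl->H->L'->F->R'->C->plug->E
Char 5 ('F'): step: R->5, L=0; F->plug->F->R->F->L->H->refl->G->L'->G->R'->D->plug->G
Char 6 ('H'): step: R->6, L=0; H->plug->H->R->H->L->E->refl->B->L'->D->R'->A->plug->A
Char 7 ('G'): step: R->7, L=0; G->plug->D->R->D->L->B->refl->E->L'->H->R'->F->plug->F
Char 8 ('A'): step: R->0, L->1 (L advanced); A->plug->A->R->D->L->B->refl->E->L'->H->R'->H->plug->H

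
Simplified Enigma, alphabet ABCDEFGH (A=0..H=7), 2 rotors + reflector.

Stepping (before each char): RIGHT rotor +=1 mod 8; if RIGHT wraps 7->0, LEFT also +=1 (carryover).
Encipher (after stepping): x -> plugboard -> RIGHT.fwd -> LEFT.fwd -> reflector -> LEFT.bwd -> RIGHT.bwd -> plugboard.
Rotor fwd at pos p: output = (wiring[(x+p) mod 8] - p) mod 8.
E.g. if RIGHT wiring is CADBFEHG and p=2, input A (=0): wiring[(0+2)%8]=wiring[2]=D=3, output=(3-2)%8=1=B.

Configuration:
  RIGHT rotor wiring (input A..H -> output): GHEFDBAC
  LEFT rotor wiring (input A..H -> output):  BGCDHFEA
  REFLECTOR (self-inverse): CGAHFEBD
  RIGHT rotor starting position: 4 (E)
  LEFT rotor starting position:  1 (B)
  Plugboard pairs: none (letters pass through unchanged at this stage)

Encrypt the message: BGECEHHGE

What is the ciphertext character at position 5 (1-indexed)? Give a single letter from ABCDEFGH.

Char 1 ('B'): step: R->5, L=1; B->plug->B->R->D->L->G->refl->B->L'->B->R'->D->plug->D
Char 2 ('G'): step: R->6, L=1; G->plug->G->R->F->L->D->refl->H->L'->G->R'->E->plug->E
Char 3 ('E'): step: R->7, L=1; E->plug->E->R->G->L->H->refl->D->L'->F->R'->D->plug->D
Char 4 ('C'): step: R->0, L->2 (L advanced); C->plug->C->R->E->L->C->refl->A->L'->A->R'->G->plug->G
Char 5 ('E'): step: R->1, L=2; E->plug->E->R->A->L->A->refl->C->L'->E->R'->C->plug->C

C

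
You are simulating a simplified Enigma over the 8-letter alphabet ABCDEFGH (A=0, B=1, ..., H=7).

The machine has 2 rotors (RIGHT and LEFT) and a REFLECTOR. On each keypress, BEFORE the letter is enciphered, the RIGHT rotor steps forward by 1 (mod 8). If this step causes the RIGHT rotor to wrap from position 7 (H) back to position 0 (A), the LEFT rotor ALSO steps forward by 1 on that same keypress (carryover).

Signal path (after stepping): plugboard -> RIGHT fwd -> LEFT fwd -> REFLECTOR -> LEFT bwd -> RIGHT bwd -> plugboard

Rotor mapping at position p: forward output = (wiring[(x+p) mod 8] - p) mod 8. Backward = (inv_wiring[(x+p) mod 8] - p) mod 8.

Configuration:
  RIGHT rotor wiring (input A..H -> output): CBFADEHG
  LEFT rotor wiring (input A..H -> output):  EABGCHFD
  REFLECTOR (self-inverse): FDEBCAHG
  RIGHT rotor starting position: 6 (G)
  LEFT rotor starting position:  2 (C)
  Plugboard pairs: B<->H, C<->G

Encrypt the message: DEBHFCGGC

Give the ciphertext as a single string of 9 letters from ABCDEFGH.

Char 1 ('D'): step: R->7, L=2; D->plug->D->R->G->L->C->refl->E->L'->B->R'->E->plug->E
Char 2 ('E'): step: R->0, L->3 (L advanced); E->plug->E->R->D->L->C->refl->E->L'->C->R'->A->plug->A
Char 3 ('B'): step: R->1, L=3; B->plug->H->R->B->L->H->refl->G->L'->H->R'->C->plug->G
Char 4 ('H'): step: R->2, L=3; H->plug->B->R->G->L->F->refl->A->L'->E->R'->F->plug->F
Char 5 ('F'): step: R->3, L=3; F->plug->F->R->H->L->G->refl->H->L'->B->R'->C->plug->G
Char 6 ('C'): step: R->4, L=3; C->plug->G->R->B->L->H->refl->G->L'->H->R'->A->plug->A
Char 7 ('G'): step: R->5, L=3; G->plug->C->R->B->L->H->refl->G->L'->H->R'->A->plug->A
Char 8 ('G'): step: R->6, L=3; G->plug->C->R->E->L->A->refl->F->L'->G->R'->H->plug->B
Char 9 ('C'): step: R->7, L=3; C->plug->G->R->F->L->B->refl->D->L'->A->R'->H->plug->B

Answer: EAGFGAABB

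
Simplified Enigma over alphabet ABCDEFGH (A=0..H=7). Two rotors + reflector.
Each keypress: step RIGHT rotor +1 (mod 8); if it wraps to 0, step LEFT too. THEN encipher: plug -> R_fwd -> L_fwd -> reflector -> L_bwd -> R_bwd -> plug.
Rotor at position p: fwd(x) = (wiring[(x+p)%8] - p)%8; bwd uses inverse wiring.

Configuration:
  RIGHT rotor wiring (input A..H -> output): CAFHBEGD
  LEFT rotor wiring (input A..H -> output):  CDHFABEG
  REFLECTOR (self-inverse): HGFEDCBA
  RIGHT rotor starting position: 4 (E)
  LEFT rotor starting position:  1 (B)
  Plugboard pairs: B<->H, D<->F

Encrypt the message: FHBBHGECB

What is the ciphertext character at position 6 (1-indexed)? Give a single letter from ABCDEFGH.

Char 1 ('F'): step: R->5, L=1; F->plug->D->R->F->L->D->refl->E->L'->C->R'->G->plug->G
Char 2 ('H'): step: R->6, L=1; H->plug->B->R->F->L->D->refl->E->L'->C->R'->D->plug->F
Char 3 ('B'): step: R->7, L=1; B->plug->H->R->H->L->B->refl->G->L'->B->R'->C->plug->C
Char 4 ('B'): step: R->0, L->2 (L advanced); B->plug->H->R->D->L->H->refl->A->L'->G->R'->G->plug->G
Char 5 ('H'): step: R->1, L=2; H->plug->B->R->E->L->C->refl->F->L'->A->R'->D->plug->F
Char 6 ('G'): step: R->2, L=2; G->plug->G->R->A->L->F->refl->C->L'->E->R'->E->plug->E

E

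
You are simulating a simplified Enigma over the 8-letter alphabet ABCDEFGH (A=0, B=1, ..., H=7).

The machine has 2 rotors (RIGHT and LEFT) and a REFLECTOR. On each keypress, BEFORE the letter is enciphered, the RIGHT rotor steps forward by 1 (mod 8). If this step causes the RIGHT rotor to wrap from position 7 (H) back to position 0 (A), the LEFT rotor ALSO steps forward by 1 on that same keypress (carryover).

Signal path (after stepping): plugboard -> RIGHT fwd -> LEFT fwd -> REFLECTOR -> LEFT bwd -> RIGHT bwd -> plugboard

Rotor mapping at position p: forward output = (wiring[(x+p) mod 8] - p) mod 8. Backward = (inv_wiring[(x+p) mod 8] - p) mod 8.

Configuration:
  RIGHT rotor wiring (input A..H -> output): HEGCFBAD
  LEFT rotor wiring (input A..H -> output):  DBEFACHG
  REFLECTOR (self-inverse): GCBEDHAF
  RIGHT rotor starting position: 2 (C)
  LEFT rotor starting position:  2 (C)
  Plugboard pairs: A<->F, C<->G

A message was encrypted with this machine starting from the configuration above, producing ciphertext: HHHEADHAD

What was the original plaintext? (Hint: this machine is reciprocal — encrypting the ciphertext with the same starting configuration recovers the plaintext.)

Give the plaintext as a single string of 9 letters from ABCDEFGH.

Answer: BAGDBABHG

Derivation:
Char 1 ('H'): step: R->3, L=2; H->plug->H->R->D->L->A->refl->G->L'->C->R'->B->plug->B
Char 2 ('H'): step: R->4, L=2; H->plug->H->R->G->L->B->refl->C->L'->A->R'->F->plug->A
Char 3 ('H'): step: R->5, L=2; H->plug->H->R->A->L->C->refl->B->L'->G->R'->C->plug->G
Char 4 ('E'): step: R->6, L=2; E->plug->E->R->A->L->C->refl->B->L'->G->R'->D->plug->D
Char 5 ('A'): step: R->7, L=2; A->plug->F->R->G->L->B->refl->C->L'->A->R'->B->plug->B
Char 6 ('D'): step: R->0, L->3 (L advanced); D->plug->D->R->C->L->H->refl->F->L'->B->R'->F->plug->A
Char 7 ('H'): step: R->1, L=3; H->plug->H->R->G->L->G->refl->A->L'->F->R'->B->plug->B
Char 8 ('A'): step: R->2, L=3; A->plug->F->R->B->L->F->refl->H->L'->C->R'->H->plug->H
Char 9 ('D'): step: R->3, L=3; D->plug->D->R->F->L->A->refl->G->L'->G->R'->C->plug->G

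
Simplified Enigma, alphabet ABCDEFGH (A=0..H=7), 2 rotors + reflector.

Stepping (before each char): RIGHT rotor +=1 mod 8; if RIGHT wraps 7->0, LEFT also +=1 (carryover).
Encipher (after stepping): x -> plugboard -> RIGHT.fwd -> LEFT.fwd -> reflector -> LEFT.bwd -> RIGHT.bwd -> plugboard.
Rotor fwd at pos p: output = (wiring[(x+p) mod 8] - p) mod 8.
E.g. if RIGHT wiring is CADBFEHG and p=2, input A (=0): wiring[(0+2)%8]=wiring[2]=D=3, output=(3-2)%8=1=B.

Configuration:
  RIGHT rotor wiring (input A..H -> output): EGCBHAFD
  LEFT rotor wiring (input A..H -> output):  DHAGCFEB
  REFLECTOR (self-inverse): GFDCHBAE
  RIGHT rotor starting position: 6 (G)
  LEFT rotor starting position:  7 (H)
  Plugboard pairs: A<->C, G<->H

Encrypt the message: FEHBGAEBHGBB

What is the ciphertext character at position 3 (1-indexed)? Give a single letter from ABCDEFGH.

Char 1 ('F'): step: R->7, L=7; F->plug->F->R->A->L->C->refl->D->L'->F->R'->B->plug->B
Char 2 ('E'): step: R->0, L->0 (L advanced); E->plug->E->R->H->L->B->refl->F->L'->F->R'->G->plug->H
Char 3 ('H'): step: R->1, L=0; H->plug->G->R->C->L->A->refl->G->L'->D->R'->H->plug->G

G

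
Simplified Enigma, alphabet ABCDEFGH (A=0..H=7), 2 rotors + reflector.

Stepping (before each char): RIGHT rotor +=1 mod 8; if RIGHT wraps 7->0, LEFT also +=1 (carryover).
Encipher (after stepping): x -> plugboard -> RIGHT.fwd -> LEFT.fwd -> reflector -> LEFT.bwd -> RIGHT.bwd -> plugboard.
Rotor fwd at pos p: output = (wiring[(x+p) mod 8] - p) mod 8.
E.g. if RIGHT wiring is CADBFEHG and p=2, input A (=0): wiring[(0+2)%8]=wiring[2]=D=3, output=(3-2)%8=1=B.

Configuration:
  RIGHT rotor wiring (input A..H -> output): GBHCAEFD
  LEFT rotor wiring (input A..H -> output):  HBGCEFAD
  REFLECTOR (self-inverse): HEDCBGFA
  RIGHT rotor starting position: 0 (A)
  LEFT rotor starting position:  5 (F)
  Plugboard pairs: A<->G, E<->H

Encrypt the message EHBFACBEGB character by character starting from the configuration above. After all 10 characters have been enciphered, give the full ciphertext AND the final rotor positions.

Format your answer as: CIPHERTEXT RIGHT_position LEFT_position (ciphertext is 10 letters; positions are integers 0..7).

Answer: FFEGHGDHHH 2 6

Derivation:
Char 1 ('E'): step: R->1, L=5; E->plug->H->R->F->L->B->refl->E->L'->E->R'->F->plug->F
Char 2 ('H'): step: R->2, L=5; H->plug->E->R->D->L->C->refl->D->L'->B->R'->F->plug->F
Char 3 ('B'): step: R->3, L=5; B->plug->B->R->F->L->B->refl->E->L'->E->R'->H->plug->E
Char 4 ('F'): step: R->4, L=5; F->plug->F->R->F->L->B->refl->E->L'->E->R'->A->plug->G
Char 5 ('A'): step: R->5, L=5; A->plug->G->R->F->L->B->refl->E->L'->E->R'->E->plug->H
Char 6 ('C'): step: R->6, L=5; C->plug->C->R->A->L->A->refl->H->L'->H->R'->A->plug->G
Char 7 ('B'): step: R->7, L=5; B->plug->B->R->H->L->H->refl->A->L'->A->R'->D->plug->D
Char 8 ('E'): step: R->0, L->6 (L advanced); E->plug->H->R->D->L->D->refl->C->L'->A->R'->E->plug->H
Char 9 ('G'): step: R->1, L=6; G->plug->A->R->A->L->C->refl->D->L'->D->R'->E->plug->H
Char 10 ('B'): step: R->2, L=6; B->plug->B->R->A->L->C->refl->D->L'->D->R'->E->plug->H
Final: ciphertext=FFEGHGDHHH, RIGHT=2, LEFT=6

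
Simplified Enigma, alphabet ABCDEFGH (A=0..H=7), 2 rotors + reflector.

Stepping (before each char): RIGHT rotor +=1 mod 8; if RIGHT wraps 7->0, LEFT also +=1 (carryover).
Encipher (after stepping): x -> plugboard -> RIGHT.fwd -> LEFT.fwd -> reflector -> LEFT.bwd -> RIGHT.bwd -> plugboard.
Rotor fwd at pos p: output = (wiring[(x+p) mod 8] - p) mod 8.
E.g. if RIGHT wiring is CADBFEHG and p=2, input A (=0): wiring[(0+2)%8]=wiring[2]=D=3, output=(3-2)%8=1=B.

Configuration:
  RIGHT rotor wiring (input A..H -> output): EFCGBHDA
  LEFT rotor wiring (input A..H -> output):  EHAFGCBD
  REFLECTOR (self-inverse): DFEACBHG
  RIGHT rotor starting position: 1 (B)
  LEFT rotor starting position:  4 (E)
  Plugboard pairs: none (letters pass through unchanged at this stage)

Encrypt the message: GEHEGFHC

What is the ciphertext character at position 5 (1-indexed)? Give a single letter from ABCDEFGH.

Char 1 ('G'): step: R->2, L=4; G->plug->G->R->C->L->F->refl->B->L'->H->R'->C->plug->C
Char 2 ('E'): step: R->3, L=4; E->plug->E->R->F->L->D->refl->A->L'->E->R'->C->plug->C
Char 3 ('H'): step: R->4, L=4; H->plug->H->R->C->L->F->refl->B->L'->H->R'->C->plug->C
Char 4 ('E'): step: R->5, L=4; E->plug->E->R->A->L->C->refl->E->L'->G->R'->B->plug->B
Char 5 ('G'): step: R->6, L=4; G->plug->G->R->D->L->H->refl->G->L'->B->R'->H->plug->H

H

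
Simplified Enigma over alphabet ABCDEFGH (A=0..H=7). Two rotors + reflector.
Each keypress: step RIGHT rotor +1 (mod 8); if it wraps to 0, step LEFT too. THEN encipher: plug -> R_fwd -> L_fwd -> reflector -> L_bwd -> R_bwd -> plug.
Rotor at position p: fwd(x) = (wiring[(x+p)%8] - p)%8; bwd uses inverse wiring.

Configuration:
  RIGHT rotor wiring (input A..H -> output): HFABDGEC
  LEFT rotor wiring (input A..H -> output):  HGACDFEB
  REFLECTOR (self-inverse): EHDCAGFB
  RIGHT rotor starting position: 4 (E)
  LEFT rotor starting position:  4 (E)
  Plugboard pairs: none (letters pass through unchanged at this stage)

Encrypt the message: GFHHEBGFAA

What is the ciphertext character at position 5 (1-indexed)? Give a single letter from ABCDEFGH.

Char 1 ('G'): step: R->5, L=4; G->plug->G->R->E->L->D->refl->C->L'->F->R'->C->plug->C
Char 2 ('F'): step: R->6, L=4; F->plug->F->R->D->L->F->refl->G->L'->H->R'->D->plug->D
Char 3 ('H'): step: R->7, L=4; H->plug->H->R->F->L->C->refl->D->L'->E->R'->F->plug->F
Char 4 ('H'): step: R->0, L->5 (L advanced); H->plug->H->R->C->L->E->refl->A->L'->A->R'->C->plug->C
Char 5 ('E'): step: R->1, L=5; E->plug->E->R->F->L->D->refl->C->L'->D->R'->F->plug->F

F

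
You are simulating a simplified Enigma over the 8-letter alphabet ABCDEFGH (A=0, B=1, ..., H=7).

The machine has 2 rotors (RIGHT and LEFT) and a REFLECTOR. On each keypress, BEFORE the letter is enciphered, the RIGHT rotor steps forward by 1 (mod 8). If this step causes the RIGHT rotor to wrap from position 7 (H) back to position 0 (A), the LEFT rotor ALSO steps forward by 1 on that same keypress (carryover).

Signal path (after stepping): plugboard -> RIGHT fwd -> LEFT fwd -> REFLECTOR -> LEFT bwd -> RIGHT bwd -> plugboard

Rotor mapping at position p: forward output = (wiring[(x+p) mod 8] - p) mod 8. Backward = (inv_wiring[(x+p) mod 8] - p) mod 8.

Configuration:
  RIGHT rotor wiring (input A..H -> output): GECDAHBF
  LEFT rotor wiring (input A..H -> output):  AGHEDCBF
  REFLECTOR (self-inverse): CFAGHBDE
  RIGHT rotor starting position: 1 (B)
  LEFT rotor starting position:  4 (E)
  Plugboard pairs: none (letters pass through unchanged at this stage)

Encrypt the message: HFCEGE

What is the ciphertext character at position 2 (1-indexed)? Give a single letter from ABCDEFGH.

Char 1 ('H'): step: R->2, L=4; H->plug->H->R->C->L->F->refl->B->L'->D->R'->F->plug->F
Char 2 ('F'): step: R->3, L=4; F->plug->F->R->D->L->B->refl->F->L'->C->R'->E->plug->E

E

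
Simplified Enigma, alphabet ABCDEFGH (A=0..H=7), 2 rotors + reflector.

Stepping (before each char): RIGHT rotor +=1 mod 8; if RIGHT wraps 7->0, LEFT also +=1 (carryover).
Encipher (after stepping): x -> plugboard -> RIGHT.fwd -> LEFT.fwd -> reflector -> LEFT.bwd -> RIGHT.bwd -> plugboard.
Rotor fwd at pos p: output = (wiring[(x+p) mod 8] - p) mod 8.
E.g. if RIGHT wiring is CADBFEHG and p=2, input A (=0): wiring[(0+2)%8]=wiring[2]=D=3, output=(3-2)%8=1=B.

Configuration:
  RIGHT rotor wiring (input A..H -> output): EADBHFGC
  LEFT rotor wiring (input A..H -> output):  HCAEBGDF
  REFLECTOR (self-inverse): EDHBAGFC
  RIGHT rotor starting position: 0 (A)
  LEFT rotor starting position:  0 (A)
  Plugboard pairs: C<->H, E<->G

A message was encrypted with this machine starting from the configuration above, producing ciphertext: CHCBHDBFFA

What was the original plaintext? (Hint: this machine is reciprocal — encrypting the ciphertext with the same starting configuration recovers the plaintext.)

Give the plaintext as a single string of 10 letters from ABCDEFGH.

Char 1 ('C'): step: R->1, L=0; C->plug->H->R->D->L->E->refl->A->L'->C->R'->B->plug->B
Char 2 ('H'): step: R->2, L=0; H->plug->C->R->F->L->G->refl->F->L'->H->R'->B->plug->B
Char 3 ('C'): step: R->3, L=0; C->plug->H->R->A->L->H->refl->C->L'->B->R'->F->plug->F
Char 4 ('B'): step: R->4, L=0; B->plug->B->R->B->L->C->refl->H->L'->A->R'->E->plug->G
Char 5 ('H'): step: R->5, L=0; H->plug->C->R->F->L->G->refl->F->L'->H->R'->D->plug->D
Char 6 ('D'): step: R->6, L=0; D->plug->D->R->C->L->A->refl->E->L'->D->R'->F->plug->F
Char 7 ('B'): step: R->7, L=0; B->plug->B->R->F->L->G->refl->F->L'->H->R'->H->plug->C
Char 8 ('F'): step: R->0, L->1 (L advanced); F->plug->F->R->F->L->C->refl->H->L'->B->R'->D->plug->D
Char 9 ('F'): step: R->1, L=1; F->plug->F->R->F->L->C->refl->H->L'->B->R'->G->plug->E
Char 10 ('A'): step: R->2, L=1; A->plug->A->R->B->L->H->refl->C->L'->F->R'->C->plug->H

Answer: BBFGDFCDEH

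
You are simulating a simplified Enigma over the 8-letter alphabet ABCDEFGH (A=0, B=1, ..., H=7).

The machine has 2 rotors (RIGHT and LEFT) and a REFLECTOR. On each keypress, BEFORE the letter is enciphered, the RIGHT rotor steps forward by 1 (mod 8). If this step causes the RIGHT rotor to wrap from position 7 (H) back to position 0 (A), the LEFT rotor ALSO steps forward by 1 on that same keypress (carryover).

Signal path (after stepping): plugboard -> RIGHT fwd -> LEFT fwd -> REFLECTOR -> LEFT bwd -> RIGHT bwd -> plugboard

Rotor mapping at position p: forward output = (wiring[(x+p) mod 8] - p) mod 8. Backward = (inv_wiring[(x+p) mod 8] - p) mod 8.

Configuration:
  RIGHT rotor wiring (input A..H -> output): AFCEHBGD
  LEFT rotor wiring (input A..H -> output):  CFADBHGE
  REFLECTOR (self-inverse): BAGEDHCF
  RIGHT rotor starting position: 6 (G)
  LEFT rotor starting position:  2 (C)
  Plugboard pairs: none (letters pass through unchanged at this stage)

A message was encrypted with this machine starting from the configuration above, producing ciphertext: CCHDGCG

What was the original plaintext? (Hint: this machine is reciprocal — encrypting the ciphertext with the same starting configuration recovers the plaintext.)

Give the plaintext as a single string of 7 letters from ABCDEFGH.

Char 1 ('C'): step: R->7, L=2; C->plug->C->R->G->L->A->refl->B->L'->B->R'->B->plug->B
Char 2 ('C'): step: R->0, L->3 (L advanced); C->plug->C->R->C->L->E->refl->D->L'->D->R'->H->plug->H
Char 3 ('H'): step: R->1, L=3; H->plug->H->R->H->L->F->refl->H->L'->F->R'->F->plug->F
Char 4 ('D'): step: R->2, L=3; D->plug->D->R->H->L->F->refl->H->L'->F->R'->C->plug->C
Char 5 ('G'): step: R->3, L=3; G->plug->G->R->C->L->E->refl->D->L'->D->R'->D->plug->D
Char 6 ('C'): step: R->4, L=3; C->plug->C->R->C->L->E->refl->D->L'->D->R'->A->plug->A
Char 7 ('G'): step: R->5, L=3; G->plug->G->R->H->L->F->refl->H->L'->F->R'->F->plug->F

Answer: BHFCDAF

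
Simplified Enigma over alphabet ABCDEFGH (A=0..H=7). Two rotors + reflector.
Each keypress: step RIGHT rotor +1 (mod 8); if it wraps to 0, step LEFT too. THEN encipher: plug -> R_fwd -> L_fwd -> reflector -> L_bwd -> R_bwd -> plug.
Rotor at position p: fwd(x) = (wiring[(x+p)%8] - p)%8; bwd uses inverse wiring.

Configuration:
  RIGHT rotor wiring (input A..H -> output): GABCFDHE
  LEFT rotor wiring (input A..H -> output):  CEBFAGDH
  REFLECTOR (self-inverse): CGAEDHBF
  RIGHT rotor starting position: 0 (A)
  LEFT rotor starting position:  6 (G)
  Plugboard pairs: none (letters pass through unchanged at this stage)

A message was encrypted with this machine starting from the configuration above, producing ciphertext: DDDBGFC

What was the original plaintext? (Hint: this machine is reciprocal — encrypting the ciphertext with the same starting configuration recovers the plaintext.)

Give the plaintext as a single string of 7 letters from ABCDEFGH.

Answer: ECBHHDE

Derivation:
Char 1 ('D'): step: R->1, L=6; D->plug->D->R->E->L->D->refl->E->L'->C->R'->E->plug->E
Char 2 ('D'): step: R->2, L=6; D->plug->D->R->B->L->B->refl->G->L'->D->R'->C->plug->C
Char 3 ('D'): step: R->3, L=6; D->plug->D->R->E->L->D->refl->E->L'->C->R'->B->plug->B
Char 4 ('B'): step: R->4, L=6; B->plug->B->R->H->L->A->refl->C->L'->G->R'->H->plug->H
Char 5 ('G'): step: R->5, L=6; G->plug->G->R->F->L->H->refl->F->L'->A->R'->H->plug->H
Char 6 ('F'): step: R->6, L=6; F->plug->F->R->E->L->D->refl->E->L'->C->R'->D->plug->D
Char 7 ('C'): step: R->7, L=6; C->plug->C->R->B->L->B->refl->G->L'->D->R'->E->plug->E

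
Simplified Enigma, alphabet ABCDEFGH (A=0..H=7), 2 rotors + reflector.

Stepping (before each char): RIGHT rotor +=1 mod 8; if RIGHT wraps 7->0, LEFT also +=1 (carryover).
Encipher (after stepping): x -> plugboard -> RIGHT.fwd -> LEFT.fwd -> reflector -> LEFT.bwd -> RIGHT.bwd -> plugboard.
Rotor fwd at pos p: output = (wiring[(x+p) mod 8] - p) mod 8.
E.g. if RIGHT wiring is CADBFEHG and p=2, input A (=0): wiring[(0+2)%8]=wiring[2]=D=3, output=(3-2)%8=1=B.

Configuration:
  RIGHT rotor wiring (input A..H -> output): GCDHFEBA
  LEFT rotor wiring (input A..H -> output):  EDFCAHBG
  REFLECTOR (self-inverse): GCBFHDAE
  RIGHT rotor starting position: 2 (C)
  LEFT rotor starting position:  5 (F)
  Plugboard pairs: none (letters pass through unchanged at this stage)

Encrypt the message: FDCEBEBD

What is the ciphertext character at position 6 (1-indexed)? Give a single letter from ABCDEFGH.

Char 1 ('F'): step: R->3, L=5; F->plug->F->R->D->L->H->refl->E->L'->B->R'->C->plug->C
Char 2 ('D'): step: R->4, L=5; D->plug->D->R->E->L->G->refl->A->L'->F->R'->C->plug->C
Char 3 ('C'): step: R->5, L=5; C->plug->C->R->D->L->H->refl->E->L'->B->R'->D->plug->D
Char 4 ('E'): step: R->6, L=5; E->plug->E->R->F->L->A->refl->G->L'->E->R'->D->plug->D
Char 5 ('B'): step: R->7, L=5; B->plug->B->R->H->L->D->refl->F->L'->G->R'->F->plug->F
Char 6 ('E'): step: R->0, L->6 (L advanced); E->plug->E->R->F->L->E->refl->H->L'->E->R'->F->plug->F

F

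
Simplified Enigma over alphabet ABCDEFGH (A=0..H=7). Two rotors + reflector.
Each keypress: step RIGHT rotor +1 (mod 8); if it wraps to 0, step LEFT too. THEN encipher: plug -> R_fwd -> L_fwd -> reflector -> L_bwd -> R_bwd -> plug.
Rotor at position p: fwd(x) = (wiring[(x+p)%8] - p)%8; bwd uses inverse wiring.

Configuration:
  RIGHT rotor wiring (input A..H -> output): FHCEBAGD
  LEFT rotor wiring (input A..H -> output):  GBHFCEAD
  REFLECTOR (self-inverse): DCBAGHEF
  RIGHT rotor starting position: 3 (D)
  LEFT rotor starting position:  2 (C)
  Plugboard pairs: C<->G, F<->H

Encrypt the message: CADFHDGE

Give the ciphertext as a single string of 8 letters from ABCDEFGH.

Answer: BHFGGCDH

Derivation:
Char 1 ('C'): step: R->4, L=2; C->plug->G->R->G->L->E->refl->G->L'->E->R'->B->plug->B
Char 2 ('A'): step: R->5, L=2; A->plug->A->R->D->L->C->refl->B->L'->F->R'->F->plug->H
Char 3 ('D'): step: R->6, L=2; D->plug->D->R->B->L->D->refl->A->L'->C->R'->H->plug->F
Char 4 ('F'): step: R->7, L=2; F->plug->H->R->H->L->H->refl->F->L'->A->R'->C->plug->G
Char 5 ('H'): step: R->0, L->3 (L advanced); H->plug->F->R->A->L->C->refl->B->L'->C->R'->C->plug->G
Char 6 ('D'): step: R->1, L=3; D->plug->D->R->A->L->C->refl->B->L'->C->R'->G->plug->C
Char 7 ('G'): step: R->2, L=3; G->plug->C->R->H->L->E->refl->G->L'->G->R'->D->plug->D
Char 8 ('E'): step: R->3, L=3; E->plug->E->R->A->L->C->refl->B->L'->C->R'->F->plug->H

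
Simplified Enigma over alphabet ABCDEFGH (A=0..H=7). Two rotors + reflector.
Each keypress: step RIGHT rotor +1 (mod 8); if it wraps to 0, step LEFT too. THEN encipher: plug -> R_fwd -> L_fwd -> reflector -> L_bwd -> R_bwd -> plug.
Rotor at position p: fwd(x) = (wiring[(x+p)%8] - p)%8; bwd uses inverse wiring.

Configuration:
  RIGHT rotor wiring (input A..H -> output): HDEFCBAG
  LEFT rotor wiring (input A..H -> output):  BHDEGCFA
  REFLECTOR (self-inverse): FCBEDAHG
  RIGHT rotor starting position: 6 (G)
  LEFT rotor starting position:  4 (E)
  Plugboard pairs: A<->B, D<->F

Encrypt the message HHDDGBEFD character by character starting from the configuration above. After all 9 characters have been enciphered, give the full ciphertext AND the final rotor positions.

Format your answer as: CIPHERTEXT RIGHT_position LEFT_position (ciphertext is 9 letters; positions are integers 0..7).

Answer: EFCFHAHEG 7 5

Derivation:
Char 1 ('H'): step: R->7, L=4; H->plug->H->R->B->L->G->refl->H->L'->G->R'->E->plug->E
Char 2 ('H'): step: R->0, L->5 (L advanced); H->plug->H->R->G->L->H->refl->G->L'->F->R'->D->plug->F
Char 3 ('D'): step: R->1, L=5; D->plug->F->R->H->L->B->refl->C->L'->E->R'->C->plug->C
Char 4 ('D'): step: R->2, L=5; D->plug->F->R->E->L->C->refl->B->L'->H->R'->D->plug->F
Char 5 ('G'): step: R->3, L=5; G->plug->G->R->A->L->F->refl->A->L'->B->R'->H->plug->H
Char 6 ('B'): step: R->4, L=5; B->plug->A->R->G->L->H->refl->G->L'->F->R'->B->plug->A
Char 7 ('E'): step: R->5, L=5; E->plug->E->R->G->L->H->refl->G->L'->F->R'->H->plug->H
Char 8 ('F'): step: R->6, L=5; F->plug->D->R->F->L->G->refl->H->L'->G->R'->E->plug->E
Char 9 ('D'): step: R->7, L=5; D->plug->F->R->D->L->E->refl->D->L'->C->R'->G->plug->G
Final: ciphertext=EFCFHAHEG, RIGHT=7, LEFT=5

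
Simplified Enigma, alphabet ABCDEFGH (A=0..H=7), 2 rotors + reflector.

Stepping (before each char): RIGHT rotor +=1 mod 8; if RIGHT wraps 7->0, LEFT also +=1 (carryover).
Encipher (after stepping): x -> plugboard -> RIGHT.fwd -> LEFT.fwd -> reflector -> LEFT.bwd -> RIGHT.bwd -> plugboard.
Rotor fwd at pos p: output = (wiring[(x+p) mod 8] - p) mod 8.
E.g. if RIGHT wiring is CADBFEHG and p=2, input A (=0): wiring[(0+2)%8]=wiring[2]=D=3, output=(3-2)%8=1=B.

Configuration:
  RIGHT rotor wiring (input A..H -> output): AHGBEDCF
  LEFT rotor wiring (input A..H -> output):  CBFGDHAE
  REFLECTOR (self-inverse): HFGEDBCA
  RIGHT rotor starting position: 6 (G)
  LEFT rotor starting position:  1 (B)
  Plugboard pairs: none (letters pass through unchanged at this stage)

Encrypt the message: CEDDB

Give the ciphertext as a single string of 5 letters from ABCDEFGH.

Char 1 ('C'): step: R->7, L=1; C->plug->C->R->A->L->A->refl->H->L'->F->R'->F->plug->F
Char 2 ('E'): step: R->0, L->2 (L advanced); E->plug->E->R->E->L->G->refl->C->L'->F->R'->H->plug->H
Char 3 ('D'): step: R->1, L=2; D->plug->D->R->D->L->F->refl->B->L'->C->R'->E->plug->E
Char 4 ('D'): step: R->2, L=2; D->plug->D->R->B->L->E->refl->D->L'->A->R'->E->plug->E
Char 5 ('B'): step: R->3, L=2; B->plug->B->R->B->L->E->refl->D->L'->A->R'->C->plug->C

Answer: FHEEC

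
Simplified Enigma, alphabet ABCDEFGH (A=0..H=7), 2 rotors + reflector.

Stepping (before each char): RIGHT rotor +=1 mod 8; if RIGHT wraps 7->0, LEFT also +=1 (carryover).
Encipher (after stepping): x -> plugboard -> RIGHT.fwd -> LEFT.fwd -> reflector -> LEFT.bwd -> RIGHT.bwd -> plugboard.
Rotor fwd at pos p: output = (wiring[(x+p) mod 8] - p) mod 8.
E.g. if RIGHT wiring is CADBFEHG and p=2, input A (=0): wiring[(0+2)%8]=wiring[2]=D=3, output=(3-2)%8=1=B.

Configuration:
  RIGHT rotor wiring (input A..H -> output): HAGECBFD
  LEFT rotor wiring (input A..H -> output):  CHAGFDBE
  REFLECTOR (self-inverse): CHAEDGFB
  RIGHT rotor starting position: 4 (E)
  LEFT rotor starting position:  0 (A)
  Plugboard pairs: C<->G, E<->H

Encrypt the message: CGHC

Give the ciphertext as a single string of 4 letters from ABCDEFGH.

Answer: EFDD

Derivation:
Char 1 ('C'): step: R->5, L=0; C->plug->G->R->H->L->E->refl->D->L'->F->R'->H->plug->E
Char 2 ('G'): step: R->6, L=0; G->plug->C->R->B->L->H->refl->B->L'->G->R'->F->plug->F
Char 3 ('H'): step: R->7, L=0; H->plug->E->R->F->L->D->refl->E->L'->H->R'->D->plug->D
Char 4 ('C'): step: R->0, L->1 (L advanced); C->plug->G->R->F->L->A->refl->C->L'->E->R'->D->plug->D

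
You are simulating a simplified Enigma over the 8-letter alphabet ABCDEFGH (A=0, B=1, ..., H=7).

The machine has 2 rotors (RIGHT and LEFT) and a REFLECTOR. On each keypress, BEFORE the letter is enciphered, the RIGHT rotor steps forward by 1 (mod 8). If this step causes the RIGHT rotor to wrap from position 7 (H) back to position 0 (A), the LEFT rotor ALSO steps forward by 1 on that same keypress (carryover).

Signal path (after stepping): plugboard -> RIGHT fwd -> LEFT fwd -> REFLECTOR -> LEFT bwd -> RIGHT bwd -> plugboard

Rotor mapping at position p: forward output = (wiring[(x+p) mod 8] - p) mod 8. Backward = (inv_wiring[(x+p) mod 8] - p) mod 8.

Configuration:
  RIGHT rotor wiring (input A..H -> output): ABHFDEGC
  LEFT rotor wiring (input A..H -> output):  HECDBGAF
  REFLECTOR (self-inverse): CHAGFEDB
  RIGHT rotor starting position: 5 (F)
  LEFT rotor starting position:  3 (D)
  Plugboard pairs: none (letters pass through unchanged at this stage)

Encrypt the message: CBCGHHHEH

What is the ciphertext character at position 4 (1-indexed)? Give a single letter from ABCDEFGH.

Char 1 ('C'): step: R->6, L=3; C->plug->C->R->C->L->D->refl->G->L'->B->R'->E->plug->E
Char 2 ('B'): step: R->7, L=3; B->plug->B->R->B->L->G->refl->D->L'->C->R'->C->plug->C
Char 3 ('C'): step: R->0, L->4 (L advanced); C->plug->C->R->H->L->H->refl->B->L'->D->R'->E->plug->E
Char 4 ('G'): step: R->1, L=4; G->plug->G->R->B->L->C->refl->A->L'->F->R'->F->plug->F

F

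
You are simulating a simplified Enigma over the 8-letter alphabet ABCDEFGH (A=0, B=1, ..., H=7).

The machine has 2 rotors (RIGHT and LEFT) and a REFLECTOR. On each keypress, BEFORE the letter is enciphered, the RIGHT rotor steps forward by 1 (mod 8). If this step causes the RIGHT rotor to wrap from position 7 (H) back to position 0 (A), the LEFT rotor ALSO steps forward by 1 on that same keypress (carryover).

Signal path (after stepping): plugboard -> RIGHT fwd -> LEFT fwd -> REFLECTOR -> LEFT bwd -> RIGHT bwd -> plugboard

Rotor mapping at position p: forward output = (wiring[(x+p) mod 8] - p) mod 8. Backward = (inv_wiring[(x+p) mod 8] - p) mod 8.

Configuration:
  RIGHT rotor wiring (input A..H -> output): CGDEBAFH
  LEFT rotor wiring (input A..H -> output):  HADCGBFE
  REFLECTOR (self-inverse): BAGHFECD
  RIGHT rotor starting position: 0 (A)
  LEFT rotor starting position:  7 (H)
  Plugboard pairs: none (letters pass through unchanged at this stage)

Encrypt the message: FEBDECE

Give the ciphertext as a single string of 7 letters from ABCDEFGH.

Answer: AGFHCED

Derivation:
Char 1 ('F'): step: R->1, L=7; F->plug->F->R->E->L->D->refl->H->L'->F->R'->A->plug->A
Char 2 ('E'): step: R->2, L=7; E->plug->E->R->D->L->E->refl->F->L'->A->R'->G->plug->G
Char 3 ('B'): step: R->3, L=7; B->plug->B->R->G->L->C->refl->G->L'->H->R'->F->plug->F
Char 4 ('D'): step: R->4, L=7; D->plug->D->R->D->L->E->refl->F->L'->A->R'->H->plug->H
Char 5 ('E'): step: R->5, L=7; E->plug->E->R->B->L->A->refl->B->L'->C->R'->C->plug->C
Char 6 ('C'): step: R->6, L=7; C->plug->C->R->E->L->D->refl->H->L'->F->R'->E->plug->E
Char 7 ('E'): step: R->7, L=7; E->plug->E->R->F->L->H->refl->D->L'->E->R'->D->plug->D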